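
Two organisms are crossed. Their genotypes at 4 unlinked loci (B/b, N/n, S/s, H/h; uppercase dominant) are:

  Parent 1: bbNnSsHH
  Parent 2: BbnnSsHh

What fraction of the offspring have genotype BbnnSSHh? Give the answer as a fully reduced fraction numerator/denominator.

bbNnSsHH gametes: bNSH×4, bNsH×4, bnSH×4, bnsH×4
BbnnSsHh gametes: BnSH×2, BnSh×2, BnsH×2, Bnsh×2, bnSH×2, bnSh×2, bnsH×2, bnsh×2
bbNnSsHH×BbnnSsHh grid (16·16=256): BbNnSSHH=8 BbNnSSHh=8 BbNnSsHH=16 BbNnSsHh=16 BbNnssHH=8 BbNnssHh=8 BbnnSSHH=8 BbnnSSHh=8 BbnnSsHH=16 BbnnSsHh=16 BbnnssHH=8 BbnnssHh=8 bbNnSSHH=8 bbNnSSHh=8 bbNnSsHH=16 bbNnSsHh=16 bbNnssHH=8 bbNnssHh=8 bbnnSSHH=8 bbnnSSHh=8 bbnnSsHH=16 bbnnSsHh=16 bbnnssHH=8 bbnnssHh=8
BbnnSSHh hits 8/256; gcd=8; 8÷8/256÷8 = 1/32

P(BbnnSSHh) = 1/32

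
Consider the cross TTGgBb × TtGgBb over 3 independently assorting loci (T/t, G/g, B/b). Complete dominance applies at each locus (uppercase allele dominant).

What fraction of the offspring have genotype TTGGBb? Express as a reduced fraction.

TTGgBb gametes: TGB×2, TGb×2, TgB×2, Tgb×2
TtGgBb gametes: TGB×1, TGb×1, TgB×1, Tgb×1, tGB×1, tGb×1, tgB×1, tgb×1
TTGgBb×TtGgBb grid (8·8=64): TTGGBB=2 TTGGBb=4 TTGGbb=2 TTGgBB=4 TTGgBb=8 TTGgbb=4 TTggBB=2 TTggBb=4 TTggbb=2 TtGGBB=2 TtGGBb=4 TtGGbb=2 TtGgBB=4 TtGgBb=8 TtGgbb=4 TtggBB=2 TtggBb=4 Ttggbb=2
TTGGBb hits 4/64; gcd=4; 4÷4/64÷4 = 1/16

P(TTGGBb) = 1/16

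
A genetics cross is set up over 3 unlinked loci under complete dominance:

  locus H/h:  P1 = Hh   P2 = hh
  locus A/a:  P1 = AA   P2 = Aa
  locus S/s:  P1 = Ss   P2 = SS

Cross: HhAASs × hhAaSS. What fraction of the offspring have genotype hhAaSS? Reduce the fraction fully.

HhAASs gametes: HAS×2, HAs×2, hAS×2, hAs×2
hhAaSS gametes: hAS×4, haS×4
HhAASs×hhAaSS grid (8·8=64): HhAASS=8 HhAASs=8 HhAaSS=8 HhAaSs=8 hhAASS=8 hhAASs=8 hhAaSS=8 hhAaSs=8
hhAaSS hits 8/64; gcd=8; 8÷8/64÷8 = 1/8

P(hhAaSS) = 1/8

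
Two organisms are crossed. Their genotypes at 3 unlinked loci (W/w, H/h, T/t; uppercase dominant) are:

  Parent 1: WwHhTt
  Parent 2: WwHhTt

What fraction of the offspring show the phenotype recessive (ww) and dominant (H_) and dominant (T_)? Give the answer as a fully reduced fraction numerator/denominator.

WwHhTt gametes: WHT×1, WHt×1, WhT×1, Wht×1, wHT×1, wHt×1, whT×1, wht×1
WwHhTt gametes: WHT×1, WHt×1, WhT×1, Wht×1, wHT×1, wHt×1, whT×1, wht×1
WwHhTt×WwHhTt grid (8·8=64): WWHHTT=1 WWHHTt=2 WWHHtt=1 WWHhTT=2 WWHhTt=4 WWHhtt=2 WWhhTT=1 WWhhTt=2 WWhhtt=1 WwHHTT=2 WwHHTt=4 WwHHtt=2 WwHhTT=4 WwHhTt=8 WwHhtt=4 WwhhTT=2 WwhhTt=4 Wwhhtt=2 wwHHTT=1 wwHHTt=2 wwHHtt=1 wwHhTT=2 wwHhTt=4 wwHhtt=2 wwhhTT=1 wwhhTt=2 wwhhtt=1
ww H_ T_ hits 9/64; gcd=1; 9÷1/64÷1 = 9/64

P(ww H_ T_) = 9/64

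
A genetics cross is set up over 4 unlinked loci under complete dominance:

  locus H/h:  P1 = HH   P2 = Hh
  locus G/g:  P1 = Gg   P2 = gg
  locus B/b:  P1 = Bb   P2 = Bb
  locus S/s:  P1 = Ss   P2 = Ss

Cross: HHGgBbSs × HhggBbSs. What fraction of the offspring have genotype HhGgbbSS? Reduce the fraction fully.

P(HhGgbbSS) = 1/64

HHGgBbSs gametes: HGBS×2, HGBs×2, HGbS×2, HGbs×2, HgBS×2, HgBs×2, HgbS×2, Hgbs×2
HhggBbSs gametes: HgBS×2, HgBs×2, HgbS×2, Hgbs×2, hgBS×2, hgBs×2, hgbS×2, hgbs×2
HHGgBbSs×HhggBbSs grid (16·16=256): HHGgBBSS=4 HHGgBBSs=8 HHGgBBss=4 HHGgBbSS=8 HHGgBbSs=16 HHGgBbss=8 HHGgbbSS=4 HHGgbbSs=8 HHGgbbss=4 HHggBBSS=4 HHggBBSs=8 HHggBBss=4 HHggBbSS=8 HHggBbSs=16 HHggBbss=8 HHggbbSS=4 HHggbbSs=8 HHggbbss=4 HhGgBBSS=4 HhGgBBSs=8 HhGgBBss=4 HhGgBbSS=8 HhGgBbSs=16 HhGgBbss=8 HhGgbbSS=4 HhGgbbSs=8 HhGgbbss=4 HhggBBSS=4 HhggBBSs=8 HhggBBss=4 HhggBbSS=8 HhggBbSs=16 HhggBbss=8 HhggbbSS=4 HhggbbSs=8 Hhggbbss=4
HhGgbbSS hits 4/256; gcd=4; 4÷4/256÷4 = 1/64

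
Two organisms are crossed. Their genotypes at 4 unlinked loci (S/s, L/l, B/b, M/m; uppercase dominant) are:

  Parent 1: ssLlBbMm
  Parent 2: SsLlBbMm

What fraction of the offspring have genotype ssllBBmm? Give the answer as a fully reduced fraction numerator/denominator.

ssLlBbMm gametes: sLBM×2, sLBm×2, sLbM×2, sLbm×2, slBM×2, slBm×2, slbM×2, slbm×2
SsLlBbMm gametes: SLBM×1, SLBm×1, SLbM×1, SLbm×1, SlBM×1, SlBm×1, SlbM×1, Slbm×1, sLBM×1, sLBm×1, sLbM×1, sLbm×1, slBM×1, slBm×1, slbM×1, slbm×1
ssLlBbMm×SsLlBbMm grid (16·16=256): SsLLBBMM=2 SsLLBBMm=4 SsLLBBmm=2 SsLLBbMM=4 SsLLBbMm=8 SsLLBbmm=4 SsLLbbMM=2 SsLLbbMm=4 SsLLbbmm=2 SsLlBBMM=4 SsLlBBMm=8 SsLlBBmm=4 SsLlBbMM=8 SsLlBbMm=16 SsLlBbmm=8 SsLlbbMM=4 SsLlbbMm=8 SsLlbbmm=4 SsllBBMM=2 SsllBBMm=4 SsllBBmm=2 SsllBbMM=4 SsllBbMm=8 SsllBbmm=4 SsllbbMM=2 SsllbbMm=4 Ssllbbmm=2 ssLLBBMM=2 ssLLBBMm=4 ssLLBBmm=2 ssLLBbMM=4 ssLLBbMm=8 ssLLBbmm=4 ssLLbbMM=2 ssLLbbMm=4 ssLLbbmm=2 ssLlBBMM=4 ssLlBBMm=8 ssLlBBmm=4 ssLlBbMM=8 ssLlBbMm=16 ssLlBbmm=8 ssLlbbMM=4 ssLlbbMm=8 ssLlbbmm=4 ssllBBMM=2 ssllBBMm=4 ssllBBmm=2 ssllBbMM=4 ssllBbMm=8 ssllBbmm=4 ssllbbMM=2 ssllbbMm=4 ssllbbmm=2
ssllBBmm hits 2/256; gcd=2; 2÷2/256÷2 = 1/128

P(ssllBBmm) = 1/128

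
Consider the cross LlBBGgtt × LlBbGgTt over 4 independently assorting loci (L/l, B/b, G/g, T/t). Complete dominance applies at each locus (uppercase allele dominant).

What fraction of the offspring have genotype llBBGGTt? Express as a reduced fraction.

LlBBGgtt gametes: LBGt×4, LBgt×4, lBGt×4, lBgt×4
LlBbGgTt gametes: LBGT×1, LBGt×1, LBgT×1, LBgt×1, LbGT×1, LbGt×1, LbgT×1, Lbgt×1, lBGT×1, lBGt×1, lBgT×1, lBgt×1, lbGT×1, lbGt×1, lbgT×1, lbgt×1
LlBBGgtt×LlBbGgTt grid (16·16=256): LLBBGGTt=4 LLBBGGtt=4 LLBBGgTt=8 LLBBGgtt=8 LLBBggTt=4 LLBBggtt=4 LLBbGGTt=4 LLBbGGtt=4 LLBbGgTt=8 LLBbGgtt=8 LLBbggTt=4 LLBbggtt=4 LlBBGGTt=8 LlBBGGtt=8 LlBBGgTt=16 LlBBGgtt=16 LlBBggTt=8 LlBBggtt=8 LlBbGGTt=8 LlBbGGtt=8 LlBbGgTt=16 LlBbGgtt=16 LlBbggTt=8 LlBbggtt=8 llBBGGTt=4 llBBGGtt=4 llBBGgTt=8 llBBGgtt=8 llBBggTt=4 llBBggtt=4 llBbGGTt=4 llBbGGtt=4 llBbGgTt=8 llBbGgtt=8 llBbggTt=4 llBbggtt=4
llBBGGTt hits 4/256; gcd=4; 4÷4/256÷4 = 1/64

P(llBBGGTt) = 1/64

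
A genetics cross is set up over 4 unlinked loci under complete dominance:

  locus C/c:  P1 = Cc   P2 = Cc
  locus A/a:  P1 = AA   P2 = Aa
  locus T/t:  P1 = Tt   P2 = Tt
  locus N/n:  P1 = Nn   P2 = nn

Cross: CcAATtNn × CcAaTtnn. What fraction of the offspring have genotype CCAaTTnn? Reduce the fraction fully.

P(CCAaTTnn) = 1/64

CcAATtNn gametes: CATN×2, CATn×2, CAtN×2, CAtn×2, cATN×2, cATn×2, cAtN×2, cAtn×2
CcAaTtnn gametes: CATn×2, CAtn×2, CaTn×2, Catn×2, cATn×2, cAtn×2, caTn×2, catn×2
CcAATtNn×CcAaTtnn grid (16·16=256): CCAATTNn=4 CCAATTnn=4 CCAATtNn=8 CCAATtnn=8 CCAAttNn=4 CCAAttnn=4 CCAaTTNn=4 CCAaTTnn=4 CCAaTtNn=8 CCAaTtnn=8 CCAattNn=4 CCAattnn=4 CcAATTNn=8 CcAATTnn=8 CcAATtNn=16 CcAATtnn=16 CcAAttNn=8 CcAAttnn=8 CcAaTTNn=8 CcAaTTnn=8 CcAaTtNn=16 CcAaTtnn=16 CcAattNn=8 CcAattnn=8 ccAATTNn=4 ccAATTnn=4 ccAATtNn=8 ccAATtnn=8 ccAAttNn=4 ccAAttnn=4 ccAaTTNn=4 ccAaTTnn=4 ccAaTtNn=8 ccAaTtnn=8 ccAattNn=4 ccAattnn=4
CCAaTTnn hits 4/256; gcd=4; 4÷4/256÷4 = 1/64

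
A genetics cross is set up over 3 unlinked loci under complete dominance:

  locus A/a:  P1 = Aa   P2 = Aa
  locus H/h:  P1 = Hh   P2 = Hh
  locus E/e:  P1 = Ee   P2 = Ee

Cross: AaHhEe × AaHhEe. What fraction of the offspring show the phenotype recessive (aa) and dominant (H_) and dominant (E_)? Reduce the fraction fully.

P(aa H_ E_) = 9/64

AaHhEe gametes: AHE×1, AHe×1, AhE×1, Ahe×1, aHE×1, aHe×1, ahE×1, ahe×1
AaHhEe gametes: AHE×1, AHe×1, AhE×1, Ahe×1, aHE×1, aHe×1, ahE×1, ahe×1
AaHhEe×AaHhEe grid (8·8=64): AAHHEE=1 AAHHEe=2 AAHHee=1 AAHhEE=2 AAHhEe=4 AAHhee=2 AAhhEE=1 AAhhEe=2 AAhhee=1 AaHHEE=2 AaHHEe=4 AaHHee=2 AaHhEE=4 AaHhEe=8 AaHhee=4 AahhEE=2 AahhEe=4 Aahhee=2 aaHHEE=1 aaHHEe=2 aaHHee=1 aaHhEE=2 aaHhEe=4 aaHhee=2 aahhEE=1 aahhEe=2 aahhee=1
aa H_ E_ hits 9/64; gcd=1; 9÷1/64÷1 = 9/64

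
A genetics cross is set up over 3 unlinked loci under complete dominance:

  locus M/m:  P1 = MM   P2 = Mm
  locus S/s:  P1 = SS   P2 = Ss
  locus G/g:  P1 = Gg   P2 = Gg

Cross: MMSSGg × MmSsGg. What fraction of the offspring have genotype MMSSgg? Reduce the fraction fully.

MMSSGg gametes: MSG×4, MSg×4
MmSsGg gametes: MSG×1, MSg×1, MsG×1, Msg×1, mSG×1, mSg×1, msG×1, msg×1
MMSSGg×MmSsGg grid (8·8=64): MMSSGG=4 MMSSGg=8 MMSSgg=4 MMSsGG=4 MMSsGg=8 MMSsgg=4 MmSSGG=4 MmSSGg=8 MmSSgg=4 MmSsGG=4 MmSsGg=8 MmSsgg=4
MMSSgg hits 4/64; gcd=4; 4÷4/64÷4 = 1/16

P(MMSSgg) = 1/16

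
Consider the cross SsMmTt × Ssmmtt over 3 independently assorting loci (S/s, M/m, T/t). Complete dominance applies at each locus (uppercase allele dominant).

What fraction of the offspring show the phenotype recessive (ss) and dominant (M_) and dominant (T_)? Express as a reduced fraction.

SsMmTt gametes: SMT×1, SMt×1, SmT×1, Smt×1, sMT×1, sMt×1, smT×1, smt×1
Ssmmtt gametes: Smt×4, smt×4
SsMmTt×Ssmmtt grid (8·8=64): SSMmTt=4 SSMmtt=4 SSmmTt=4 SSmmtt=4 SsMmTt=8 SsMmtt=8 SsmmTt=8 Ssmmtt=8 ssMmTt=4 ssMmtt=4 ssmmTt=4 ssmmtt=4
ss M_ T_ hits 4/64; gcd=4; 4÷4/64÷4 = 1/16

P(ss M_ T_) = 1/16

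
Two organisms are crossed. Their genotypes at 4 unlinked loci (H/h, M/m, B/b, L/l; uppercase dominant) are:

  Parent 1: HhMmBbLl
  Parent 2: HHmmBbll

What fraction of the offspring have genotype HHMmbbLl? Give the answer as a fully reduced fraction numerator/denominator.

HhMmBbLl gametes: HMBL×1, HMBl×1, HMbL×1, HMbl×1, HmBL×1, HmBl×1, HmbL×1, Hmbl×1, hMBL×1, hMBl×1, hMbL×1, hMbl×1, hmBL×1, hmBl×1, hmbL×1, hmbl×1
HHmmBbll gametes: HmBl×8, Hmbl×8
HhMmBbLl×HHmmBbll grid (16·16=256): HHMmBBLl=8 HHMmBBll=8 HHMmBbLl=16 HHMmBbll=16 HHMmbbLl=8 HHMmbbll=8 HHmmBBLl=8 HHmmBBll=8 HHmmBbLl=16 HHmmBbll=16 HHmmbbLl=8 HHmmbbll=8 HhMmBBLl=8 HhMmBBll=8 HhMmBbLl=16 HhMmBbll=16 HhMmbbLl=8 HhMmbbll=8 HhmmBBLl=8 HhmmBBll=8 HhmmBbLl=16 HhmmBbll=16 HhmmbbLl=8 Hhmmbbll=8
HHMmbbLl hits 8/256; gcd=8; 8÷8/256÷8 = 1/32

P(HHMmbbLl) = 1/32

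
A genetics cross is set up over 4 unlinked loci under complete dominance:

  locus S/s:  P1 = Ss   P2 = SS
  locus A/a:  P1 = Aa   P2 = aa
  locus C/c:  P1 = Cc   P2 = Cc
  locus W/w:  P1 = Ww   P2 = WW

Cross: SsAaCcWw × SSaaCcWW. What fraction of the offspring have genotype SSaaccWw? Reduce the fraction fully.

SsAaCcWw gametes: SACW×1, SACw×1, SAcW×1, SAcw×1, SaCW×1, SaCw×1, SacW×1, Sacw×1, sACW×1, sACw×1, sAcW×1, sAcw×1, saCW×1, saCw×1, sacW×1, sacw×1
SSaaCcWW gametes: SaCW×8, SacW×8
SsAaCcWw×SSaaCcWW grid (16·16=256): SSAaCCWW=8 SSAaCCWw=8 SSAaCcWW=16 SSAaCcWw=16 SSAaccWW=8 SSAaccWw=8 SSaaCCWW=8 SSaaCCWw=8 SSaaCcWW=16 SSaaCcWw=16 SSaaccWW=8 SSaaccWw=8 SsAaCCWW=8 SsAaCCWw=8 SsAaCcWW=16 SsAaCcWw=16 SsAaccWW=8 SsAaccWw=8 SsaaCCWW=8 SsaaCCWw=8 SsaaCcWW=16 SsaaCcWw=16 SsaaccWW=8 SsaaccWw=8
SSaaccWw hits 8/256; gcd=8; 8÷8/256÷8 = 1/32

P(SSaaccWw) = 1/32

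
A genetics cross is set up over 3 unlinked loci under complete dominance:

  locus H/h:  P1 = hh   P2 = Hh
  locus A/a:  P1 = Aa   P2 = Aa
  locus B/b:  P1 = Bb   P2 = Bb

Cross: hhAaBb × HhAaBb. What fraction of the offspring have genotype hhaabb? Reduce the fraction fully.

P(hhaabb) = 1/32

hhAaBb gametes: hAB×2, hAb×2, haB×2, hab×2
HhAaBb gametes: HAB×1, HAb×1, HaB×1, Hab×1, hAB×1, hAb×1, haB×1, hab×1
hhAaBb×HhAaBb grid (8·8=64): HhAABB=2 HhAABb=4 HhAAbb=2 HhAaBB=4 HhAaBb=8 HhAabb=4 HhaaBB=2 HhaaBb=4 Hhaabb=2 hhAABB=2 hhAABb=4 hhAAbb=2 hhAaBB=4 hhAaBb=8 hhAabb=4 hhaaBB=2 hhaaBb=4 hhaabb=2
hhaabb hits 2/64; gcd=2; 2÷2/64÷2 = 1/32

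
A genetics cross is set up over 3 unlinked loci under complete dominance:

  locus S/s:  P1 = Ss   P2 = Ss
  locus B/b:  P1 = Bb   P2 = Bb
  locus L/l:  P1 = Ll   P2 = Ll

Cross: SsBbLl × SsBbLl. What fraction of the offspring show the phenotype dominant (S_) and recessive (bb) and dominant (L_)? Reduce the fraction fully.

P(S_ bb L_) = 9/64

SsBbLl gametes: SBL×1, SBl×1, SbL×1, Sbl×1, sBL×1, sBl×1, sbL×1, sbl×1
SsBbLl gametes: SBL×1, SBl×1, SbL×1, Sbl×1, sBL×1, sBl×1, sbL×1, sbl×1
SsBbLl×SsBbLl grid (8·8=64): SSBBLL=1 SSBBLl=2 SSBBll=1 SSBbLL=2 SSBbLl=4 SSBbll=2 SSbbLL=1 SSbbLl=2 SSbbll=1 SsBBLL=2 SsBBLl=4 SsBBll=2 SsBbLL=4 SsBbLl=8 SsBbll=4 SsbbLL=2 SsbbLl=4 Ssbbll=2 ssBBLL=1 ssBBLl=2 ssBBll=1 ssBbLL=2 ssBbLl=4 ssBbll=2 ssbbLL=1 ssbbLl=2 ssbbll=1
S_ bb L_ hits 9/64; gcd=1; 9÷1/64÷1 = 9/64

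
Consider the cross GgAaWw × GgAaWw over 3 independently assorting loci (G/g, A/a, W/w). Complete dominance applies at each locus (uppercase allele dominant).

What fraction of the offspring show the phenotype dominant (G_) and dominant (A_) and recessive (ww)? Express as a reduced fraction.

P(G_ A_ ww) = 9/64

GgAaWw gametes: GAW×1, GAw×1, GaW×1, Gaw×1, gAW×1, gAw×1, gaW×1, gaw×1
GgAaWw gametes: GAW×1, GAw×1, GaW×1, Gaw×1, gAW×1, gAw×1, gaW×1, gaw×1
GgAaWw×GgAaWw grid (8·8=64): GGAAWW=1 GGAAWw=2 GGAAww=1 GGAaWW=2 GGAaWw=4 GGAaww=2 GGaaWW=1 GGaaWw=2 GGaaww=1 GgAAWW=2 GgAAWw=4 GgAAww=2 GgAaWW=4 GgAaWw=8 GgAaww=4 GgaaWW=2 GgaaWw=4 Ggaaww=2 ggAAWW=1 ggAAWw=2 ggAAww=1 ggAaWW=2 ggAaWw=4 ggAaww=2 ggaaWW=1 ggaaWw=2 ggaaww=1
G_ A_ ww hits 9/64; gcd=1; 9÷1/64÷1 = 9/64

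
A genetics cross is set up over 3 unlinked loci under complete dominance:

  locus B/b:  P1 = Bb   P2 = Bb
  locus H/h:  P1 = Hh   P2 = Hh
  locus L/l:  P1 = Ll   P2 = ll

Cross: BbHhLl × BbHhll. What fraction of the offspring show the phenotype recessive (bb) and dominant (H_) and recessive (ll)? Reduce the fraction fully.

BbHhLl gametes: BHL×1, BHl×1, BhL×1, Bhl×1, bHL×1, bHl×1, bhL×1, bhl×1
BbHhll gametes: BHl×2, Bhl×2, bHl×2, bhl×2
BbHhLl×BbHhll grid (8·8=64): BBHHLl=2 BBHHll=2 BBHhLl=4 BBHhll=4 BBhhLl=2 BBhhll=2 BbHHLl=4 BbHHll=4 BbHhLl=8 BbHhll=8 BbhhLl=4 Bbhhll=4 bbHHLl=2 bbHHll=2 bbHhLl=4 bbHhll=4 bbhhLl=2 bbhhll=2
bb H_ ll hits 6/64; gcd=2; 6÷2/64÷2 = 3/32

P(bb H_ ll) = 3/32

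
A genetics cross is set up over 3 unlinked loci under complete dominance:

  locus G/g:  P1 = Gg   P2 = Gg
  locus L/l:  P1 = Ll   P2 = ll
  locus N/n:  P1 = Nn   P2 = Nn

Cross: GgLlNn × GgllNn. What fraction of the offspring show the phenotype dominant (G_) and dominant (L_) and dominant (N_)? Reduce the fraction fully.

P(G_ L_ N_) = 9/32

GgLlNn gametes: GLN×1, GLn×1, GlN×1, Gln×1, gLN×1, gLn×1, glN×1, gln×1
GgllNn gametes: GlN×2, Gln×2, glN×2, gln×2
GgLlNn×GgllNn grid (8·8=64): GGLlNN=2 GGLlNn=4 GGLlnn=2 GGllNN=2 GGllNn=4 GGllnn=2 GgLlNN=4 GgLlNn=8 GgLlnn=4 GgllNN=4 GgllNn=8 Ggllnn=4 ggLlNN=2 ggLlNn=4 ggLlnn=2 ggllNN=2 ggllNn=4 ggllnn=2
G_ L_ N_ hits 18/64; gcd=2; 18÷2/64÷2 = 9/32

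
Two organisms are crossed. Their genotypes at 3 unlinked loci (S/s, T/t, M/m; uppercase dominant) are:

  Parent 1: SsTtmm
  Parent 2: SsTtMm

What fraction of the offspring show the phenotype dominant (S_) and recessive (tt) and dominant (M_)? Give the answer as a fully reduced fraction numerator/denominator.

P(S_ tt M_) = 3/32

SsTtmm gametes: STm×2, Stm×2, sTm×2, stm×2
SsTtMm gametes: STM×1, STm×1, StM×1, Stm×1, sTM×1, sTm×1, stM×1, stm×1
SsTtmm×SsTtMm grid (8·8=64): SSTTMm=2 SSTTmm=2 SSTtMm=4 SSTtmm=4 SSttMm=2 SSttmm=2 SsTTMm=4 SsTTmm=4 SsTtMm=8 SsTtmm=8 SsttMm=4 Ssttmm=4 ssTTMm=2 ssTTmm=2 ssTtMm=4 ssTtmm=4 ssttMm=2 ssttmm=2
S_ tt M_ hits 6/64; gcd=2; 6÷2/64÷2 = 3/32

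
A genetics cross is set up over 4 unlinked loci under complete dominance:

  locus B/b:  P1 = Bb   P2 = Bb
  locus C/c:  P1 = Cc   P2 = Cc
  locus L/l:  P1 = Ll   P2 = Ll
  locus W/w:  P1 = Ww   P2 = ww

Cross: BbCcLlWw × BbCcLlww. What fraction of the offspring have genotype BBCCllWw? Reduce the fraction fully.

BbCcLlWw gametes: BCLW×1, BCLw×1, BClW×1, BClw×1, BcLW×1, BcLw×1, BclW×1, Bclw×1, bCLW×1, bCLw×1, bClW×1, bClw×1, bcLW×1, bcLw×1, bclW×1, bclw×1
BbCcLlww gametes: BCLw×2, BClw×2, BcLw×2, Bclw×2, bCLw×2, bClw×2, bcLw×2, bclw×2
BbCcLlWw×BbCcLlww grid (16·16=256): BBCCLLWw=2 BBCCLLww=2 BBCCLlWw=4 BBCCLlww=4 BBCCllWw=2 BBCCllww=2 BBCcLLWw=4 BBCcLLww=4 BBCcLlWw=8 BBCcLlww=8 BBCcllWw=4 BBCcllww=4 BBccLLWw=2 BBccLLww=2 BBccLlWw=4 BBccLlww=4 BBccllWw=2 BBccllww=2 BbCCLLWw=4 BbCCLLww=4 BbCCLlWw=8 BbCCLlww=8 BbCCllWw=4 BbCCllww=4 BbCcLLWw=8 BbCcLLww=8 BbCcLlWw=16 BbCcLlww=16 BbCcllWw=8 BbCcllww=8 BbccLLWw=4 BbccLLww=4 BbccLlWw=8 BbccLlww=8 BbccllWw=4 Bbccllww=4 bbCCLLWw=2 bbCCLLww=2 bbCCLlWw=4 bbCCLlww=4 bbCCllWw=2 bbCCllww=2 bbCcLLWw=4 bbCcLLww=4 bbCcLlWw=8 bbCcLlww=8 bbCcllWw=4 bbCcllww=4 bbccLLWw=2 bbccLLww=2 bbccLlWw=4 bbccLlww=4 bbccllWw=2 bbccllww=2
BBCCllWw hits 2/256; gcd=2; 2÷2/256÷2 = 1/128

P(BBCCllWw) = 1/128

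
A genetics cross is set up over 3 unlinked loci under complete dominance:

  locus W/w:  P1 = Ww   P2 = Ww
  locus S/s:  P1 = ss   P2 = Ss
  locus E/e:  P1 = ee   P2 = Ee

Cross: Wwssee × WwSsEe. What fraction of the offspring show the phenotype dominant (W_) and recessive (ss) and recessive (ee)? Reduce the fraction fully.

P(W_ ss ee) = 3/16

Wwssee gametes: Wse×4, wse×4
WwSsEe gametes: WSE×1, WSe×1, WsE×1, Wse×1, wSE×1, wSe×1, wsE×1, wse×1
Wwssee×WwSsEe grid (8·8=64): WWSsEe=4 WWSsee=4 WWssEe=4 WWssee=4 WwSsEe=8 WwSsee=8 WwssEe=8 Wwssee=8 wwSsEe=4 wwSsee=4 wwssEe=4 wwssee=4
W_ ss ee hits 12/64; gcd=4; 12÷4/64÷4 = 3/16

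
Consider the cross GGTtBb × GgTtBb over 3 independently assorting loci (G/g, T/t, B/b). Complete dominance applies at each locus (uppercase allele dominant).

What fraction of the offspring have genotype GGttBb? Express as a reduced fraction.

P(GGttBb) = 1/16

GGTtBb gametes: GTB×2, GTb×2, GtB×2, Gtb×2
GgTtBb gametes: GTB×1, GTb×1, GtB×1, Gtb×1, gTB×1, gTb×1, gtB×1, gtb×1
GGTtBb×GgTtBb grid (8·8=64): GGTTBB=2 GGTTBb=4 GGTTbb=2 GGTtBB=4 GGTtBb=8 GGTtbb=4 GGttBB=2 GGttBb=4 GGttbb=2 GgTTBB=2 GgTTBb=4 GgTTbb=2 GgTtBB=4 GgTtBb=8 GgTtbb=4 GgttBB=2 GgttBb=4 Ggttbb=2
GGttBb hits 4/64; gcd=4; 4÷4/64÷4 = 1/16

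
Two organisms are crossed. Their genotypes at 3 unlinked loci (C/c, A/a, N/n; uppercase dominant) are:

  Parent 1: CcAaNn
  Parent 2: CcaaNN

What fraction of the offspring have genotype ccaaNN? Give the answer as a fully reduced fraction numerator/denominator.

P(ccaaNN) = 1/16

CcAaNn gametes: CAN×1, CAn×1, CaN×1, Can×1, cAN×1, cAn×1, caN×1, can×1
CcaaNN gametes: CaN×4, caN×4
CcAaNn×CcaaNN grid (8·8=64): CCAaNN=4 CCAaNn=4 CCaaNN=4 CCaaNn=4 CcAaNN=8 CcAaNn=8 CcaaNN=8 CcaaNn=8 ccAaNN=4 ccAaNn=4 ccaaNN=4 ccaaNn=4
ccaaNN hits 4/64; gcd=4; 4÷4/64÷4 = 1/16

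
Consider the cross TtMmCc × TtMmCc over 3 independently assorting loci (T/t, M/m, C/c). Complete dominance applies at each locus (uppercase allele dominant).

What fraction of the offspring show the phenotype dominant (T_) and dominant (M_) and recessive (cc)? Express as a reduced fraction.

TtMmCc gametes: TMC×1, TMc×1, TmC×1, Tmc×1, tMC×1, tMc×1, tmC×1, tmc×1
TtMmCc gametes: TMC×1, TMc×1, TmC×1, Tmc×1, tMC×1, tMc×1, tmC×1, tmc×1
TtMmCc×TtMmCc grid (8·8=64): TTMMCC=1 TTMMCc=2 TTMMcc=1 TTMmCC=2 TTMmCc=4 TTMmcc=2 TTmmCC=1 TTmmCc=2 TTmmcc=1 TtMMCC=2 TtMMCc=4 TtMMcc=2 TtMmCC=4 TtMmCc=8 TtMmcc=4 TtmmCC=2 TtmmCc=4 Ttmmcc=2 ttMMCC=1 ttMMCc=2 ttMMcc=1 ttMmCC=2 ttMmCc=4 ttMmcc=2 ttmmCC=1 ttmmCc=2 ttmmcc=1
T_ M_ cc hits 9/64; gcd=1; 9÷1/64÷1 = 9/64

P(T_ M_ cc) = 9/64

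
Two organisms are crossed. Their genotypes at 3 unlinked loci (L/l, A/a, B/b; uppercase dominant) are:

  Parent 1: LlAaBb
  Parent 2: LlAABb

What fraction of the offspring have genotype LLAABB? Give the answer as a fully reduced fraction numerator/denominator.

P(LLAABB) = 1/32

LlAaBb gametes: LAB×1, LAb×1, LaB×1, Lab×1, lAB×1, lAb×1, laB×1, lab×1
LlAABb gametes: LAB×2, LAb×2, lAB×2, lAb×2
LlAaBb×LlAABb grid (8·8=64): LLAABB=2 LLAABb=4 LLAAbb=2 LLAaBB=2 LLAaBb=4 LLAabb=2 LlAABB=4 LlAABb=8 LlAAbb=4 LlAaBB=4 LlAaBb=8 LlAabb=4 llAABB=2 llAABb=4 llAAbb=2 llAaBB=2 llAaBb=4 llAabb=2
LLAABB hits 2/64; gcd=2; 2÷2/64÷2 = 1/32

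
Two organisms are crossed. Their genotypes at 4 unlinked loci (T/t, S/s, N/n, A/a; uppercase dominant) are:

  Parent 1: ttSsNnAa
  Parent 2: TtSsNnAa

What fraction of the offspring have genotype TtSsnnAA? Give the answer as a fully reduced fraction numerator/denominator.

ttSsNnAa gametes: tSNA×2, tSNa×2, tSnA×2, tSna×2, tsNA×2, tsNa×2, tsnA×2, tsna×2
TtSsNnAa gametes: TSNA×1, TSNa×1, TSnA×1, TSna×1, TsNA×1, TsNa×1, TsnA×1, Tsna×1, tSNA×1, tSNa×1, tSnA×1, tSna×1, tsNA×1, tsNa×1, tsnA×1, tsna×1
ttSsNnAa×TtSsNnAa grid (16·16=256): TtSSNNAA=2 TtSSNNAa=4 TtSSNNaa=2 TtSSNnAA=4 TtSSNnAa=8 TtSSNnaa=4 TtSSnnAA=2 TtSSnnAa=4 TtSSnnaa=2 TtSsNNAA=4 TtSsNNAa=8 TtSsNNaa=4 TtSsNnAA=8 TtSsNnAa=16 TtSsNnaa=8 TtSsnnAA=4 TtSsnnAa=8 TtSsnnaa=4 TtssNNAA=2 TtssNNAa=4 TtssNNaa=2 TtssNnAA=4 TtssNnAa=8 TtssNnaa=4 TtssnnAA=2 TtssnnAa=4 Ttssnnaa=2 ttSSNNAA=2 ttSSNNAa=4 ttSSNNaa=2 ttSSNnAA=4 ttSSNnAa=8 ttSSNnaa=4 ttSSnnAA=2 ttSSnnAa=4 ttSSnnaa=2 ttSsNNAA=4 ttSsNNAa=8 ttSsNNaa=4 ttSsNnAA=8 ttSsNnAa=16 ttSsNnaa=8 ttSsnnAA=4 ttSsnnAa=8 ttSsnnaa=4 ttssNNAA=2 ttssNNAa=4 ttssNNaa=2 ttssNnAA=4 ttssNnAa=8 ttssNnaa=4 ttssnnAA=2 ttssnnAa=4 ttssnnaa=2
TtSsnnAA hits 4/256; gcd=4; 4÷4/256÷4 = 1/64

P(TtSsnnAA) = 1/64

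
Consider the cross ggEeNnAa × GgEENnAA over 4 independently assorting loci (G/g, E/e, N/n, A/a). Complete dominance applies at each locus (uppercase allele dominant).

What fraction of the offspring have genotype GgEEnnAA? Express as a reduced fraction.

P(GgEEnnAA) = 1/32

ggEeNnAa gametes: gENA×2, gENa×2, gEnA×2, gEna×2, geNA×2, geNa×2, genA×2, gena×2
GgEENnAA gametes: GENA×4, GEnA×4, gENA×4, gEnA×4
ggEeNnAa×GgEENnAA grid (16·16=256): GgEENNAA=8 GgEENNAa=8 GgEENnAA=16 GgEENnAa=16 GgEEnnAA=8 GgEEnnAa=8 GgEeNNAA=8 GgEeNNAa=8 GgEeNnAA=16 GgEeNnAa=16 GgEennAA=8 GgEennAa=8 ggEENNAA=8 ggEENNAa=8 ggEENnAA=16 ggEENnAa=16 ggEEnnAA=8 ggEEnnAa=8 ggEeNNAA=8 ggEeNNAa=8 ggEeNnAA=16 ggEeNnAa=16 ggEennAA=8 ggEennAa=8
GgEEnnAA hits 8/256; gcd=8; 8÷8/256÷8 = 1/32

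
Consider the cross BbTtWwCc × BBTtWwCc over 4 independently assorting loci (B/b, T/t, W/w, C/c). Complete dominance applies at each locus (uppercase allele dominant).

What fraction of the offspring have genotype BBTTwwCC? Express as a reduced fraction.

BbTtWwCc gametes: BTWC×1, BTWc×1, BTwC×1, BTwc×1, BtWC×1, BtWc×1, BtwC×1, Btwc×1, bTWC×1, bTWc×1, bTwC×1, bTwc×1, btWC×1, btWc×1, btwC×1, btwc×1
BBTtWwCc gametes: BTWC×2, BTWc×2, BTwC×2, BTwc×2, BtWC×2, BtWc×2, BtwC×2, Btwc×2
BbTtWwCc×BBTtWwCc grid (16·16=256): BBTTWWCC=2 BBTTWWCc=4 BBTTWWcc=2 BBTTWwCC=4 BBTTWwCc=8 BBTTWwcc=4 BBTTwwCC=2 BBTTwwCc=4 BBTTwwcc=2 BBTtWWCC=4 BBTtWWCc=8 BBTtWWcc=4 BBTtWwCC=8 BBTtWwCc=16 BBTtWwcc=8 BBTtwwCC=4 BBTtwwCc=8 BBTtwwcc=4 BBttWWCC=2 BBttWWCc=4 BBttWWcc=2 BBttWwCC=4 BBttWwCc=8 BBttWwcc=4 BBttwwCC=2 BBttwwCc=4 BBttwwcc=2 BbTTWWCC=2 BbTTWWCc=4 BbTTWWcc=2 BbTTWwCC=4 BbTTWwCc=8 BbTTWwcc=4 BbTTwwCC=2 BbTTwwCc=4 BbTTwwcc=2 BbTtWWCC=4 BbTtWWCc=8 BbTtWWcc=4 BbTtWwCC=8 BbTtWwCc=16 BbTtWwcc=8 BbTtwwCC=4 BbTtwwCc=8 BbTtwwcc=4 BbttWWCC=2 BbttWWCc=4 BbttWWcc=2 BbttWwCC=4 BbttWwCc=8 BbttWwcc=4 BbttwwCC=2 BbttwwCc=4 Bbttwwcc=2
BBTTwwCC hits 2/256; gcd=2; 2÷2/256÷2 = 1/128

P(BBTTwwCC) = 1/128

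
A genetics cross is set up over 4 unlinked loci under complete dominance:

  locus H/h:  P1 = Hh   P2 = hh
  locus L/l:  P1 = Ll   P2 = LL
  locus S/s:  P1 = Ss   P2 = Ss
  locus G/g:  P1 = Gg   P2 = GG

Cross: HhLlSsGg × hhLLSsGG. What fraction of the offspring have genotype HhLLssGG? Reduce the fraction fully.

HhLlSsGg gametes: HLSG×1, HLSg×1, HLsG×1, HLsg×1, HlSG×1, HlSg×1, HlsG×1, Hlsg×1, hLSG×1, hLSg×1, hLsG×1, hLsg×1, hlSG×1, hlSg×1, hlsG×1, hlsg×1
hhLLSsGG gametes: hLSG×8, hLsG×8
HhLlSsGg×hhLLSsGG grid (16·16=256): HhLLSSGG=8 HhLLSSGg=8 HhLLSsGG=16 HhLLSsGg=16 HhLLssGG=8 HhLLssGg=8 HhLlSSGG=8 HhLlSSGg=8 HhLlSsGG=16 HhLlSsGg=16 HhLlssGG=8 HhLlssGg=8 hhLLSSGG=8 hhLLSSGg=8 hhLLSsGG=16 hhLLSsGg=16 hhLLssGG=8 hhLLssGg=8 hhLlSSGG=8 hhLlSSGg=8 hhLlSsGG=16 hhLlSsGg=16 hhLlssGG=8 hhLlssGg=8
HhLLssGG hits 8/256; gcd=8; 8÷8/256÷8 = 1/32

P(HhLLssGG) = 1/32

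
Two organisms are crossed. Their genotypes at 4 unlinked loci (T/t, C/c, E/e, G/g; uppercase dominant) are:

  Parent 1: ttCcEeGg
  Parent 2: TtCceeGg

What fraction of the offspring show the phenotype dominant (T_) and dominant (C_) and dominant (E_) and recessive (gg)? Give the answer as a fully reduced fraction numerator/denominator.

ttCcEeGg gametes: tCEG×2, tCEg×2, tCeG×2, tCeg×2, tcEG×2, tcEg×2, tceG×2, tceg×2
TtCceeGg gametes: TCeG×2, TCeg×2, TceG×2, Tceg×2, tCeG×2, tCeg×2, tceG×2, tceg×2
ttCcEeGg×TtCceeGg grid (16·16=256): TtCCEeGG=4 TtCCEeGg=8 TtCCEegg=4 TtCCeeGG=4 TtCCeeGg=8 TtCCeegg=4 TtCcEeGG=8 TtCcEeGg=16 TtCcEegg=8 TtCceeGG=8 TtCceeGg=16 TtCceegg=8 TtccEeGG=4 TtccEeGg=8 TtccEegg=4 TtcceeGG=4 TtcceeGg=8 Ttcceegg=4 ttCCEeGG=4 ttCCEeGg=8 ttCCEegg=4 ttCCeeGG=4 ttCCeeGg=8 ttCCeegg=4 ttCcEeGG=8 ttCcEeGg=16 ttCcEegg=8 ttCceeGG=8 ttCceeGg=16 ttCceegg=8 ttccEeGG=4 ttccEeGg=8 ttccEegg=4 ttcceeGG=4 ttcceeGg=8 ttcceegg=4
T_ C_ E_ gg hits 12/256; gcd=4; 12÷4/256÷4 = 3/64

P(T_ C_ E_ gg) = 3/64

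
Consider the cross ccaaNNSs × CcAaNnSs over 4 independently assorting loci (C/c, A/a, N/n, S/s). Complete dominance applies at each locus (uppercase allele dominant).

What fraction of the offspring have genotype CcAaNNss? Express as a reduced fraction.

P(CcAaNNss) = 1/32

ccaaNNSs gametes: caNS×8, caNs×8
CcAaNnSs gametes: CANS×1, CANs×1, CAnS×1, CAns×1, CaNS×1, CaNs×1, CanS×1, Cans×1, cANS×1, cANs×1, cAnS×1, cAns×1, caNS×1, caNs×1, canS×1, cans×1
ccaaNNSs×CcAaNnSs grid (16·16=256): CcAaNNSS=8 CcAaNNSs=16 CcAaNNss=8 CcAaNnSS=8 CcAaNnSs=16 CcAaNnss=8 CcaaNNSS=8 CcaaNNSs=16 CcaaNNss=8 CcaaNnSS=8 CcaaNnSs=16 CcaaNnss=8 ccAaNNSS=8 ccAaNNSs=16 ccAaNNss=8 ccAaNnSS=8 ccAaNnSs=16 ccAaNnss=8 ccaaNNSS=8 ccaaNNSs=16 ccaaNNss=8 ccaaNnSS=8 ccaaNnSs=16 ccaaNnss=8
CcAaNNss hits 8/256; gcd=8; 8÷8/256÷8 = 1/32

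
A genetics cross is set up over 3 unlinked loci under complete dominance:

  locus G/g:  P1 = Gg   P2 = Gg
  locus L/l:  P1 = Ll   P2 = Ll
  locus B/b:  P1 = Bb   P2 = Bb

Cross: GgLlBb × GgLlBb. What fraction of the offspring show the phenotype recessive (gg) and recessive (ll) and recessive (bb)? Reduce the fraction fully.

GgLlBb gametes: GLB×1, GLb×1, GlB×1, Glb×1, gLB×1, gLb×1, glB×1, glb×1
GgLlBb gametes: GLB×1, GLb×1, GlB×1, Glb×1, gLB×1, gLb×1, glB×1, glb×1
GgLlBb×GgLlBb grid (8·8=64): GGLLBB=1 GGLLBb=2 GGLLbb=1 GGLlBB=2 GGLlBb=4 GGLlbb=2 GGllBB=1 GGllBb=2 GGllbb=1 GgLLBB=2 GgLLBb=4 GgLLbb=2 GgLlBB=4 GgLlBb=8 GgLlbb=4 GgllBB=2 GgllBb=4 Ggllbb=2 ggLLBB=1 ggLLBb=2 ggLLbb=1 ggLlBB=2 ggLlBb=4 ggLlbb=2 ggllBB=1 ggllBb=2 ggllbb=1
gg ll bb hits 1/64; gcd=1; 1÷1/64÷1 = 1/64

P(gg ll bb) = 1/64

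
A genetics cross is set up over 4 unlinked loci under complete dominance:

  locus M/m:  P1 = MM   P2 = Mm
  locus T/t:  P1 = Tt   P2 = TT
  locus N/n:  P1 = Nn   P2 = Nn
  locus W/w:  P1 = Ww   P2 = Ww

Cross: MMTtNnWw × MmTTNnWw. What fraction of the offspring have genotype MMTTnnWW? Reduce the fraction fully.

MMTtNnWw gametes: MTNW×2, MTNw×2, MTnW×2, MTnw×2, MtNW×2, MtNw×2, MtnW×2, Mtnw×2
MmTTNnWw gametes: MTNW×2, MTNw×2, MTnW×2, MTnw×2, mTNW×2, mTNw×2, mTnW×2, mTnw×2
MMTtNnWw×MmTTNnWw grid (16·16=256): MMTTNNWW=4 MMTTNNWw=8 MMTTNNww=4 MMTTNnWW=8 MMTTNnWw=16 MMTTNnww=8 MMTTnnWW=4 MMTTnnWw=8 MMTTnnww=4 MMTtNNWW=4 MMTtNNWw=8 MMTtNNww=4 MMTtNnWW=8 MMTtNnWw=16 MMTtNnww=8 MMTtnnWW=4 MMTtnnWw=8 MMTtnnww=4 MmTTNNWW=4 MmTTNNWw=8 MmTTNNww=4 MmTTNnWW=8 MmTTNnWw=16 MmTTNnww=8 MmTTnnWW=4 MmTTnnWw=8 MmTTnnww=4 MmTtNNWW=4 MmTtNNWw=8 MmTtNNww=4 MmTtNnWW=8 MmTtNnWw=16 MmTtNnww=8 MmTtnnWW=4 MmTtnnWw=8 MmTtnnww=4
MMTTnnWW hits 4/256; gcd=4; 4÷4/256÷4 = 1/64

P(MMTTnnWW) = 1/64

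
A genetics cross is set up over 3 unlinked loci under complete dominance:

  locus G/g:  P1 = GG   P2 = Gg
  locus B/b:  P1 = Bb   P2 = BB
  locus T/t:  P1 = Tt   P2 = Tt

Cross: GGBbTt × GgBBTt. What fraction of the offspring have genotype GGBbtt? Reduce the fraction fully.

P(GGBbtt) = 1/16

GGBbTt gametes: GBT×2, GBt×2, GbT×2, Gbt×2
GgBBTt gametes: GBT×2, GBt×2, gBT×2, gBt×2
GGBbTt×GgBBTt grid (8·8=64): GGBBTT=4 GGBBTt=8 GGBBtt=4 GGBbTT=4 GGBbTt=8 GGBbtt=4 GgBBTT=4 GgBBTt=8 GgBBtt=4 GgBbTT=4 GgBbTt=8 GgBbtt=4
GGBbtt hits 4/64; gcd=4; 4÷4/64÷4 = 1/16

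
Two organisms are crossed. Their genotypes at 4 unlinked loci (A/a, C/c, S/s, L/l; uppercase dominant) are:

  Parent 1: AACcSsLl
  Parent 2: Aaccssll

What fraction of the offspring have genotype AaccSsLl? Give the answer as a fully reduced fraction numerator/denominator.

AACcSsLl gametes: ACSL×2, ACSl×2, ACsL×2, ACsl×2, AcSL×2, AcSl×2, AcsL×2, Acsl×2
Aaccssll gametes: Acsl×8, acsl×8
AACcSsLl×Aaccssll grid (16·16=256): AACcSsLl=16 AACcSsll=16 AACcssLl=16 AACcssll=16 AAccSsLl=16 AAccSsll=16 AAccssLl=16 AAccssll=16 AaCcSsLl=16 AaCcSsll=16 AaCcssLl=16 AaCcssll=16 AaccSsLl=16 AaccSsll=16 AaccssLl=16 Aaccssll=16
AaccSsLl hits 16/256; gcd=16; 16÷16/256÷16 = 1/16

P(AaccSsLl) = 1/16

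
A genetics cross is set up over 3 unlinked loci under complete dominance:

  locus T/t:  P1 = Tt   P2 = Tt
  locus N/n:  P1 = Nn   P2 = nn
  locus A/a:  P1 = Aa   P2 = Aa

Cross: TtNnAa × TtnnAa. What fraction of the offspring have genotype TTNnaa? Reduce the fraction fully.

P(TTNnaa) = 1/32

TtNnAa gametes: TNA×1, TNa×1, TnA×1, Tna×1, tNA×1, tNa×1, tnA×1, tna×1
TtnnAa gametes: TnA×2, Tna×2, tnA×2, tna×2
TtNnAa×TtnnAa grid (8·8=64): TTNnAA=2 TTNnAa=4 TTNnaa=2 TTnnAA=2 TTnnAa=4 TTnnaa=2 TtNnAA=4 TtNnAa=8 TtNnaa=4 TtnnAA=4 TtnnAa=8 Ttnnaa=4 ttNnAA=2 ttNnAa=4 ttNnaa=2 ttnnAA=2 ttnnAa=4 ttnnaa=2
TTNnaa hits 2/64; gcd=2; 2÷2/64÷2 = 1/32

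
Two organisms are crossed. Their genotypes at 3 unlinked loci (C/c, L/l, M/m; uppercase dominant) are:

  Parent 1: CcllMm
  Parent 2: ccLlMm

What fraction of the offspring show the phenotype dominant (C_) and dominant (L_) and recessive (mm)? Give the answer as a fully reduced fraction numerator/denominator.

CcllMm gametes: ClM×2, Clm×2, clM×2, clm×2
ccLlMm gametes: cLM×2, cLm×2, clM×2, clm×2
CcllMm×ccLlMm grid (8·8=64): CcLlMM=4 CcLlMm=8 CcLlmm=4 CcllMM=4 CcllMm=8 Ccllmm=4 ccLlMM=4 ccLlMm=8 ccLlmm=4 ccllMM=4 ccllMm=8 ccllmm=4
C_ L_ mm hits 4/64; gcd=4; 4÷4/64÷4 = 1/16

P(C_ L_ mm) = 1/16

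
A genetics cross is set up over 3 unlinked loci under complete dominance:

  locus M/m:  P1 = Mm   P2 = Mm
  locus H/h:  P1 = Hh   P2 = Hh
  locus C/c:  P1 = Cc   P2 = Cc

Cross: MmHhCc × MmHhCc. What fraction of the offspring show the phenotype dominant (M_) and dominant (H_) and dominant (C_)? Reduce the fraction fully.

MmHhCc gametes: MHC×1, MHc×1, MhC×1, Mhc×1, mHC×1, mHc×1, mhC×1, mhc×1
MmHhCc gametes: MHC×1, MHc×1, MhC×1, Mhc×1, mHC×1, mHc×1, mhC×1, mhc×1
MmHhCc×MmHhCc grid (8·8=64): MMHHCC=1 MMHHCc=2 MMHHcc=1 MMHhCC=2 MMHhCc=4 MMHhcc=2 MMhhCC=1 MMhhCc=2 MMhhcc=1 MmHHCC=2 MmHHCc=4 MmHHcc=2 MmHhCC=4 MmHhCc=8 MmHhcc=4 MmhhCC=2 MmhhCc=4 Mmhhcc=2 mmHHCC=1 mmHHCc=2 mmHHcc=1 mmHhCC=2 mmHhCc=4 mmHhcc=2 mmhhCC=1 mmhhCc=2 mmhhcc=1
M_ H_ C_ hits 27/64; gcd=1; 27÷1/64÷1 = 27/64

P(M_ H_ C_) = 27/64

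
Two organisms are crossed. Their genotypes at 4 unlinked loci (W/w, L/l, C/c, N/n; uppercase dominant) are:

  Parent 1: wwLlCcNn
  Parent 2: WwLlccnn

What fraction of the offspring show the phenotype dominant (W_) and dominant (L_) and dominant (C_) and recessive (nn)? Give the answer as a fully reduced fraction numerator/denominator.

wwLlCcNn gametes: wLCN×2, wLCn×2, wLcN×2, wLcn×2, wlCN×2, wlCn×2, wlcN×2, wlcn×2
WwLlccnn gametes: WLcn×4, Wlcn×4, wLcn×4, wlcn×4
wwLlCcNn×WwLlccnn grid (16·16=256): WwLLCcNn=8 WwLLCcnn=8 WwLLccNn=8 WwLLccnn=8 WwLlCcNn=16 WwLlCcnn=16 WwLlccNn=16 WwLlccnn=16 WwllCcNn=8 WwllCcnn=8 WwllccNn=8 Wwllccnn=8 wwLLCcNn=8 wwLLCcnn=8 wwLLccNn=8 wwLLccnn=8 wwLlCcNn=16 wwLlCcnn=16 wwLlccNn=16 wwLlccnn=16 wwllCcNn=8 wwllCcnn=8 wwllccNn=8 wwllccnn=8
W_ L_ C_ nn hits 24/256; gcd=8; 24÷8/256÷8 = 3/32

P(W_ L_ C_ nn) = 3/32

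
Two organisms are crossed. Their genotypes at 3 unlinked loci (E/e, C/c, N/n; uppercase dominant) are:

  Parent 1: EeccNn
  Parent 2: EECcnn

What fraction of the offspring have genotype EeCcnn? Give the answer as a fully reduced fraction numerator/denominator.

EeccNn gametes: EcN×2, Ecn×2, ecN×2, ecn×2
EECcnn gametes: ECn×4, Ecn×4
EeccNn×EECcnn grid (8·8=64): EECcNn=8 EECcnn=8 EEccNn=8 EEccnn=8 EeCcNn=8 EeCcnn=8 EeccNn=8 Eeccnn=8
EeCcnn hits 8/64; gcd=8; 8÷8/64÷8 = 1/8

P(EeCcnn) = 1/8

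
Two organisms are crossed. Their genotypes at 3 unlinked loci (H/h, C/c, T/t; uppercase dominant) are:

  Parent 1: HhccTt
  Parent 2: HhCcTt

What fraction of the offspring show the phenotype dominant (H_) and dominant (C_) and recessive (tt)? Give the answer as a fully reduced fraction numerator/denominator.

P(H_ C_ tt) = 3/32

HhccTt gametes: HcT×2, Hct×2, hcT×2, hct×2
HhCcTt gametes: HCT×1, HCt×1, HcT×1, Hct×1, hCT×1, hCt×1, hcT×1, hct×1
HhccTt×HhCcTt grid (8·8=64): HHCcTT=2 HHCcTt=4 HHCctt=2 HHccTT=2 HHccTt=4 HHcctt=2 HhCcTT=4 HhCcTt=8 HhCctt=4 HhccTT=4 HhccTt=8 Hhcctt=4 hhCcTT=2 hhCcTt=4 hhCctt=2 hhccTT=2 hhccTt=4 hhcctt=2
H_ C_ tt hits 6/64; gcd=2; 6÷2/64÷2 = 3/32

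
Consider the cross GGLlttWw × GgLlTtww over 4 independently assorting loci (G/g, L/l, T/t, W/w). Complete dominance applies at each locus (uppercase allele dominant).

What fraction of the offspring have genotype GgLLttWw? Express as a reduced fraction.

P(GgLLttWw) = 1/32

GGLlttWw gametes: GLtW×4, GLtw×4, GltW×4, Gltw×4
GgLlTtww gametes: GLTw×2, GLtw×2, GlTw×2, Gltw×2, gLTw×2, gLtw×2, glTw×2, gltw×2
GGLlttWw×GgLlTtww grid (16·16=256): GGLLTtWw=8 GGLLTtww=8 GGLLttWw=8 GGLLttww=8 GGLlTtWw=16 GGLlTtww=16 GGLlttWw=16 GGLlttww=16 GGllTtWw=8 GGllTtww=8 GGllttWw=8 GGllttww=8 GgLLTtWw=8 GgLLTtww=8 GgLLttWw=8 GgLLttww=8 GgLlTtWw=16 GgLlTtww=16 GgLlttWw=16 GgLlttww=16 GgllTtWw=8 GgllTtww=8 GgllttWw=8 Ggllttww=8
GgLLttWw hits 8/256; gcd=8; 8÷8/256÷8 = 1/32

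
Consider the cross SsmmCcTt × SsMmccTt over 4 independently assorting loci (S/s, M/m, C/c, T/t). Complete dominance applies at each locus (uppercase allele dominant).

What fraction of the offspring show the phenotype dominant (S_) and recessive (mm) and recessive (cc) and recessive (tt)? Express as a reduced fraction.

SsmmCcTt gametes: SmCT×2, SmCt×2, SmcT×2, Smct×2, smCT×2, smCt×2, smcT×2, smct×2
SsMmccTt gametes: SMcT×2, SMct×2, SmcT×2, Smct×2, sMcT×2, sMct×2, smcT×2, smct×2
SsmmCcTt×SsMmccTt grid (16·16=256): SSMmCcTT=4 SSMmCcTt=8 SSMmCctt=4 SSMmccTT=4 SSMmccTt=8 SSMmcctt=4 SSmmCcTT=4 SSmmCcTt=8 SSmmCctt=4 SSmmccTT=4 SSmmccTt=8 SSmmcctt=4 SsMmCcTT=8 SsMmCcTt=16 SsMmCctt=8 SsMmccTT=8 SsMmccTt=16 SsMmcctt=8 SsmmCcTT=8 SsmmCcTt=16 SsmmCctt=8 SsmmccTT=8 SsmmccTt=16 Ssmmcctt=8 ssMmCcTT=4 ssMmCcTt=8 ssMmCctt=4 ssMmccTT=4 ssMmccTt=8 ssMmcctt=4 ssmmCcTT=4 ssmmCcTt=8 ssmmCctt=4 ssmmccTT=4 ssmmccTt=8 ssmmcctt=4
S_ mm cc tt hits 12/256; gcd=4; 12÷4/256÷4 = 3/64

P(S_ mm cc tt) = 3/64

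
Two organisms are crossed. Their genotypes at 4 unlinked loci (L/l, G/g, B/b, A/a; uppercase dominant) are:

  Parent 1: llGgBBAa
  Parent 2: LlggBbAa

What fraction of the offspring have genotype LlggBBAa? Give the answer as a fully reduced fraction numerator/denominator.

P(LlggBBAa) = 1/16

llGgBBAa gametes: lGBA×4, lGBa×4, lgBA×4, lgBa×4
LlggBbAa gametes: LgBA×2, LgBa×2, LgbA×2, Lgba×2, lgBA×2, lgBa×2, lgbA×2, lgba×2
llGgBBAa×LlggBbAa grid (16·16=256): LlGgBBAA=8 LlGgBBAa=16 LlGgBBaa=8 LlGgBbAA=8 LlGgBbAa=16 LlGgBbaa=8 LlggBBAA=8 LlggBBAa=16 LlggBBaa=8 LlggBbAA=8 LlggBbAa=16 LlggBbaa=8 llGgBBAA=8 llGgBBAa=16 llGgBBaa=8 llGgBbAA=8 llGgBbAa=16 llGgBbaa=8 llggBBAA=8 llggBBAa=16 llggBBaa=8 llggBbAA=8 llggBbAa=16 llggBbaa=8
LlggBBAa hits 16/256; gcd=16; 16÷16/256÷16 = 1/16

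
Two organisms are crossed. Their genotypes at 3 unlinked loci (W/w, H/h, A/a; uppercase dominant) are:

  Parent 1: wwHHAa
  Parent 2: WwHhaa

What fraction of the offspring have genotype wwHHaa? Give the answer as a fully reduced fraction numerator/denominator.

P(wwHHaa) = 1/8

wwHHAa gametes: wHA×4, wHa×4
WwHhaa gametes: WHa×2, Wha×2, wHa×2, wha×2
wwHHAa×WwHhaa grid (8·8=64): WwHHAa=8 WwHHaa=8 WwHhAa=8 WwHhaa=8 wwHHAa=8 wwHHaa=8 wwHhAa=8 wwHhaa=8
wwHHaa hits 8/64; gcd=8; 8÷8/64÷8 = 1/8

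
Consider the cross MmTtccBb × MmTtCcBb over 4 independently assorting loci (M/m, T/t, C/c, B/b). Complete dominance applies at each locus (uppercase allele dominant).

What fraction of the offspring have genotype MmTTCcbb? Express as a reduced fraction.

MmTtccBb gametes: MTcB×2, MTcb×2, MtcB×2, Mtcb×2, mTcB×2, mTcb×2, mtcB×2, mtcb×2
MmTtCcBb gametes: MTCB×1, MTCb×1, MTcB×1, MTcb×1, MtCB×1, MtCb×1, MtcB×1, Mtcb×1, mTCB×1, mTCb×1, mTcB×1, mTcb×1, mtCB×1, mtCb×1, mtcB×1, mtcb×1
MmTtccBb×MmTtCcBb grid (16·16=256): MMTTCcBB=2 MMTTCcBb=4 MMTTCcbb=2 MMTTccBB=2 MMTTccBb=4 MMTTccbb=2 MMTtCcBB=4 MMTtCcBb=8 MMTtCcbb=4 MMTtccBB=4 MMTtccBb=8 MMTtccbb=4 MMttCcBB=2 MMttCcBb=4 MMttCcbb=2 MMttccBB=2 MMttccBb=4 MMttccbb=2 MmTTCcBB=4 MmTTCcBb=8 MmTTCcbb=4 MmTTccBB=4 MmTTccBb=8 MmTTccbb=4 MmTtCcBB=8 MmTtCcBb=16 MmTtCcbb=8 MmTtccBB=8 MmTtccBb=16 MmTtccbb=8 MmttCcBB=4 MmttCcBb=8 MmttCcbb=4 MmttccBB=4 MmttccBb=8 Mmttccbb=4 mmTTCcBB=2 mmTTCcBb=4 mmTTCcbb=2 mmTTccBB=2 mmTTccBb=4 mmTTccbb=2 mmTtCcBB=4 mmTtCcBb=8 mmTtCcbb=4 mmTtccBB=4 mmTtccBb=8 mmTtccbb=4 mmttCcBB=2 mmttCcBb=4 mmttCcbb=2 mmttccBB=2 mmttccBb=4 mmttccbb=2
MmTTCcbb hits 4/256; gcd=4; 4÷4/256÷4 = 1/64

P(MmTTCcbb) = 1/64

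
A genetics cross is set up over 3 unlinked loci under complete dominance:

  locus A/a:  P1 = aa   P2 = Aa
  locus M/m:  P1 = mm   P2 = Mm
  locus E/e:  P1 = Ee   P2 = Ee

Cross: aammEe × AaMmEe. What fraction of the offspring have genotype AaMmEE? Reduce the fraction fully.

aammEe gametes: amE×4, ame×4
AaMmEe gametes: AME×1, AMe×1, AmE×1, Ame×1, aME×1, aMe×1, amE×1, ame×1
aammEe×AaMmEe grid (8·8=64): AaMmEE=4 AaMmEe=8 AaMmee=4 AammEE=4 AammEe=8 Aammee=4 aaMmEE=4 aaMmEe=8 aaMmee=4 aammEE=4 aammEe=8 aammee=4
AaMmEE hits 4/64; gcd=4; 4÷4/64÷4 = 1/16

P(AaMmEE) = 1/16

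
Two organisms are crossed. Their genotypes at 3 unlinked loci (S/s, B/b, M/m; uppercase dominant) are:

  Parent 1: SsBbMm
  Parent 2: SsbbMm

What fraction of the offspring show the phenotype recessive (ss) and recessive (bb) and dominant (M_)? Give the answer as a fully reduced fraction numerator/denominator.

SsBbMm gametes: SBM×1, SBm×1, SbM×1, Sbm×1, sBM×1, sBm×1, sbM×1, sbm×1
SsbbMm gametes: SbM×2, Sbm×2, sbM×2, sbm×2
SsBbMm×SsbbMm grid (8·8=64): SSBbMM=2 SSBbMm=4 SSBbmm=2 SSbbMM=2 SSbbMm=4 SSbbmm=2 SsBbMM=4 SsBbMm=8 SsBbmm=4 SsbbMM=4 SsbbMm=8 Ssbbmm=4 ssBbMM=2 ssBbMm=4 ssBbmm=2 ssbbMM=2 ssbbMm=4 ssbbmm=2
ss bb M_ hits 6/64; gcd=2; 6÷2/64÷2 = 3/32

P(ss bb M_) = 3/32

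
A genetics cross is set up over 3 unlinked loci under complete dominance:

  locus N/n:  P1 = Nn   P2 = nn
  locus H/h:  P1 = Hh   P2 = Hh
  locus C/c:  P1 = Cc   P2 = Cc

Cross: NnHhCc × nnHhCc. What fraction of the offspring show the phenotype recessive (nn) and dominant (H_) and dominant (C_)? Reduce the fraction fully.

P(nn H_ C_) = 9/32

NnHhCc gametes: NHC×1, NHc×1, NhC×1, Nhc×1, nHC×1, nHc×1, nhC×1, nhc×1
nnHhCc gametes: nHC×2, nHc×2, nhC×2, nhc×2
NnHhCc×nnHhCc grid (8·8=64): NnHHCC=2 NnHHCc=4 NnHHcc=2 NnHhCC=4 NnHhCc=8 NnHhcc=4 NnhhCC=2 NnhhCc=4 Nnhhcc=2 nnHHCC=2 nnHHCc=4 nnHHcc=2 nnHhCC=4 nnHhCc=8 nnHhcc=4 nnhhCC=2 nnhhCc=4 nnhhcc=2
nn H_ C_ hits 18/64; gcd=2; 18÷2/64÷2 = 9/32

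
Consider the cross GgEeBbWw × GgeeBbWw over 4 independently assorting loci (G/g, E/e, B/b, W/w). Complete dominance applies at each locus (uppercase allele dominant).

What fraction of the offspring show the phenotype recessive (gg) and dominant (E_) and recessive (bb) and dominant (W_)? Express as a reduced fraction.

P(gg E_ bb W_) = 3/128

GgEeBbWw gametes: GEBW×1, GEBw×1, GEbW×1, GEbw×1, GeBW×1, GeBw×1, GebW×1, Gebw×1, gEBW×1, gEBw×1, gEbW×1, gEbw×1, geBW×1, geBw×1, gebW×1, gebw×1
GgeeBbWw gametes: GeBW×2, GeBw×2, GebW×2, Gebw×2, geBW×2, geBw×2, gebW×2, gebw×2
GgEeBbWw×GgeeBbWw grid (16·16=256): GGEeBBWW=2 GGEeBBWw=4 GGEeBBww=2 GGEeBbWW=4 GGEeBbWw=8 GGEeBbww=4 GGEebbWW=2 GGEebbWw=4 GGEebbww=2 GGeeBBWW=2 GGeeBBWw=4 GGeeBBww=2 GGeeBbWW=4 GGeeBbWw=8 GGeeBbww=4 GGeebbWW=2 GGeebbWw=4 GGeebbww=2 GgEeBBWW=4 GgEeBBWw=8 GgEeBBww=4 GgEeBbWW=8 GgEeBbWw=16 GgEeBbww=8 GgEebbWW=4 GgEebbWw=8 GgEebbww=4 GgeeBBWW=4 GgeeBBWw=8 GgeeBBww=4 GgeeBbWW=8 GgeeBbWw=16 GgeeBbww=8 GgeebbWW=4 GgeebbWw=8 Ggeebbww=4 ggEeBBWW=2 ggEeBBWw=4 ggEeBBww=2 ggEeBbWW=4 ggEeBbWw=8 ggEeBbww=4 ggEebbWW=2 ggEebbWw=4 ggEebbww=2 ggeeBBWW=2 ggeeBBWw=4 ggeeBBww=2 ggeeBbWW=4 ggeeBbWw=8 ggeeBbww=4 ggeebbWW=2 ggeebbWw=4 ggeebbww=2
gg E_ bb W_ hits 6/256; gcd=2; 6÷2/256÷2 = 3/128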